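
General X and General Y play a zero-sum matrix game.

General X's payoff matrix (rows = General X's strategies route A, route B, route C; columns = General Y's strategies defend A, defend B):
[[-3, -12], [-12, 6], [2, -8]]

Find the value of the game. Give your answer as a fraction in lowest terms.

Row route A is strictly dominated by row route C, so General X never plays it.
The remaining 2×2 game on (route B, route C) × (defend A, defend B) has no saddle point. Let General X play route B with probability p; indifference gives −12p + 2(1−p) = 6p − 8(1−p), so p = 5/14.
Similarly General Y's optimal q on defend A is 1/2, and the value is -12·(1/2) + (6)·(1/2) = -3.

-3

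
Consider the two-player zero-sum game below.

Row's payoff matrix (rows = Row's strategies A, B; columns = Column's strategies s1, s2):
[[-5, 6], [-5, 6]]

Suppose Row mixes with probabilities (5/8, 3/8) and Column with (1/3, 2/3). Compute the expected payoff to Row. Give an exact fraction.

7/3

Against (1/3, 2/3), each row's expected payoff is A: 7/3; B: 7/3.
Taking the (5/8, 3/8)-weighted average: (5/8)·(7/3) + (3/8)·(7/3) = 7/3.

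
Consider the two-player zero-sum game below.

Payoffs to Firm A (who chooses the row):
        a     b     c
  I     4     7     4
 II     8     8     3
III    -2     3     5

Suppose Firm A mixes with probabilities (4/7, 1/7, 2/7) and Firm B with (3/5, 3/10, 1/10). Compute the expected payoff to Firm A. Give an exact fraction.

Against (3/5, 3/10, 1/10), each row's expected payoff is I: 49/10; II: 15/2; III: 1/5.
Taking the (4/7, 1/7, 2/7)-weighted average: (4/7)·(49/10) + (1/7)·(15/2) + (2/7)·(1/5) = 55/14.

55/14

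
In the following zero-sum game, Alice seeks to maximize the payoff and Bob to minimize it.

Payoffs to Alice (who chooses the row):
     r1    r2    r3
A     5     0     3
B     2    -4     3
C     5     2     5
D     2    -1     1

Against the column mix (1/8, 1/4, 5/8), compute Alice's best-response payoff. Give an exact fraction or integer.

A: (5)·(1/8) + (0)·(1/4) + (3)·(5/8) = 5/2.
B: (2)·(1/8) + (-4)·(1/4) + (3)·(5/8) = 9/8.
C: (5)·(1/8) + (2)·(1/4) + (5)·(5/8) = 17/4.
D: (2)·(1/8) + (-1)·(1/4) + (1)·(5/8) = 5/8.
The best pure response is C with expected payoff 17/4.

17/4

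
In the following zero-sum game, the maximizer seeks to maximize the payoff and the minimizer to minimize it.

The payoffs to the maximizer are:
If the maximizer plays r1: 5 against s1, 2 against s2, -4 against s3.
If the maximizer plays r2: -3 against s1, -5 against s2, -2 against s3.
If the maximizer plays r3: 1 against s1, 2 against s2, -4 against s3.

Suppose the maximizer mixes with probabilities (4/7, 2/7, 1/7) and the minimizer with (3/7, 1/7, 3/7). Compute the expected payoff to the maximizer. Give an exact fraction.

Against (3/7, 1/7, 3/7), each row's expected payoff is r1: 5/7; r2: -20/7; r3: -1.
Taking the (4/7, 2/7, 1/7)-weighted average: (4/7)·(5/7) + (2/7)·(-20/7) + (1/7)·(-1) = -27/49.

-27/49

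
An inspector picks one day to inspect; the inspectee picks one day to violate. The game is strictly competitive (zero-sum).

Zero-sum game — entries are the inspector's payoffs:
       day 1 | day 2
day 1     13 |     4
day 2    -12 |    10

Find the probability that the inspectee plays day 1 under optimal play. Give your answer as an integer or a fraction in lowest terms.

6/31

Row minima are 4 and -12, so the inspector's maximin is 4; column maxima are 13 and 10, so the inspectee's minimax is 10. These differ, so the equilibrium is in mixed strategies.
Let the inspectee play day 1 with probability q. The inspector is indifferent when 13q + 4(1−q) = −12q + 10(1−q), giving q = 6/31.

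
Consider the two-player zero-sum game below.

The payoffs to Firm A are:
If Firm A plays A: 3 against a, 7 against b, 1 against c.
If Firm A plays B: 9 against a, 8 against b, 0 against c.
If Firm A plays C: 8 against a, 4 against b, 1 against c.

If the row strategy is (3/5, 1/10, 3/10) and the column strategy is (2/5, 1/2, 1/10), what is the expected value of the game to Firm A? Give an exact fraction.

523/100

Against (2/5, 1/2, 1/10), each row's expected payoff is A: 24/5; B: 38/5; C: 53/10.
Taking the (3/5, 1/10, 3/10)-weighted average: (3/5)·(24/5) + (1/10)·(38/5) + (3/10)·(53/10) = 523/100.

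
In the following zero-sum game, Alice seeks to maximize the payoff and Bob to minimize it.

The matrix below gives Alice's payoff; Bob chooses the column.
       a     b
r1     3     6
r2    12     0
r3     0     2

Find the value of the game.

24/5

Row r3 is strictly dominated by row r1, so Alice never plays it.
The remaining 2×2 game on (r1, r2) × (a, b) has no saddle point. Let Alice play r1 with probability p; indifference gives 3p + 12(1−p) = 6p, so p = 4/5.
Similarly Bob's optimal q on a is 2/5, and the value is 3·(2/5) + (6)·(3/5) = 24/5.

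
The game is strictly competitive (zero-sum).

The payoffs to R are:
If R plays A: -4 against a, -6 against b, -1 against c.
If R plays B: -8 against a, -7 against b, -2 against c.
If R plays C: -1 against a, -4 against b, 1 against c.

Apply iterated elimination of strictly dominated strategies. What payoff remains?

-4

Column c is strictly dominated by a for C (-4<-1, -8<-2, -1<1); eliminate c.
Row B is strictly dominated by row A (-4>-8, -6>-7); eliminate B.
Row A is strictly dominated by row C (-1>-4, -4>-6); eliminate A.
Column a is strictly dominated by b for C (-4<-1); eliminate a.
Only (C, b) remains, with payoff -4.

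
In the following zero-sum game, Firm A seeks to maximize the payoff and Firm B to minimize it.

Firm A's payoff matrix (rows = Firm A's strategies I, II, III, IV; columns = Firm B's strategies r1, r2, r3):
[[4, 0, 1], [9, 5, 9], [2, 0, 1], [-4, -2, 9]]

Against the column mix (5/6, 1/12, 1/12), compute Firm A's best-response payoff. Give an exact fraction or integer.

I: (4)·(5/6) + (0)·(1/12) + (1)·(1/12) = 41/12.
II: (9)·(5/6) + (5)·(1/12) + (9)·(1/12) = 26/3.
III: (2)·(5/6) + (0)·(1/12) + (1)·(1/12) = 7/4.
IV: (-4)·(5/6) + (-2)·(1/12) + (9)·(1/12) = -11/4.
The best pure response is II with expected payoff 26/3.

26/3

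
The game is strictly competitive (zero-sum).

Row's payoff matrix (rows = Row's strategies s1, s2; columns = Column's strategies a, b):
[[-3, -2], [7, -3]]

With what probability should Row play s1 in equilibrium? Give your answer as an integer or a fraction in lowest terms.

10/11

Row minima are -3 and -3, so Row's maximin is -3; column maxima are 7 and -2, so Column's minimax is -2. These differ, so the equilibrium is in mixed strategies.
Let Row play s1 with probability p. Column is indifferent when −3p + 7(1−p) = −2p − 3(1−p), giving p = 10/11.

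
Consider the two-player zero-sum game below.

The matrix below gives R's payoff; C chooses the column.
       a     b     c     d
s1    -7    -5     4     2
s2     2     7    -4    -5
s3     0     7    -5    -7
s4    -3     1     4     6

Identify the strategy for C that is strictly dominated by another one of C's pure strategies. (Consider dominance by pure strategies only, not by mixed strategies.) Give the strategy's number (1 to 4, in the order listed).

C prefers columns that give R less. Compare b with a: -7 < -5, 2 < 7, 0 < 7, -3 < 1.
So a strictly dominates b for C; b is strictly dominated.

2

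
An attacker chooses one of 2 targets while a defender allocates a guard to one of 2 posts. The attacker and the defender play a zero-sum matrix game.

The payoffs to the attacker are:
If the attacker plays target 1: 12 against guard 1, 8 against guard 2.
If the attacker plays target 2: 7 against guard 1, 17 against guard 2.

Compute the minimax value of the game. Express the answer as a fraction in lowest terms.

74/7

Row minima are 8 and 7, so the attacker's maximin is 8; column maxima are 12 and 17, so the defender's minimax is 12. These differ, so the equilibrium is in mixed strategies.
Let the attacker play target 1 with probability p. The defender is indifferent when 12p + 7(1−p) = 8p + 17(1−p), giving p = 5/7.
Let the defender play guard 1 with probability q. The attacker is indifferent when 12q + 8(1−q) = 7q + 17(1−q), giving q = 9/14.
The value is 12·(9/14) + (8)·(5/14) = 74/7.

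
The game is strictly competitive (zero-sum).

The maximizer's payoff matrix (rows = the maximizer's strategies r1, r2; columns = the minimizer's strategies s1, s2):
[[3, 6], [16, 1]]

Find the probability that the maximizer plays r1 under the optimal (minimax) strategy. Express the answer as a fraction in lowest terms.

5/6

Row minima are 3 and 1, so the maximizer's maximin is 3; column maxima are 16 and 6, so the minimizer's minimax is 6. These differ, so the equilibrium is in mixed strategies.
Let the maximizer play r1 with probability p. The minimizer is indifferent when 3p + 16(1−p) = 6p + (1−p), giving p = 5/6.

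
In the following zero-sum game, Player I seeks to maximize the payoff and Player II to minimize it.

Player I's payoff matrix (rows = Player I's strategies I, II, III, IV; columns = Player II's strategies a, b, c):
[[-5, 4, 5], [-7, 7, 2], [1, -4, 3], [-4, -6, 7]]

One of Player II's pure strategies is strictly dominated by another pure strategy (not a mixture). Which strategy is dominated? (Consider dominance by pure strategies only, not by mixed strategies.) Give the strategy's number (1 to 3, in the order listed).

Player II prefers columns that give Player I less. Compare c with a: -5 < 5, -7 < 2, 1 < 3, -4 < 7.
So a strictly dominates c for Player II; c is strictly dominated.

3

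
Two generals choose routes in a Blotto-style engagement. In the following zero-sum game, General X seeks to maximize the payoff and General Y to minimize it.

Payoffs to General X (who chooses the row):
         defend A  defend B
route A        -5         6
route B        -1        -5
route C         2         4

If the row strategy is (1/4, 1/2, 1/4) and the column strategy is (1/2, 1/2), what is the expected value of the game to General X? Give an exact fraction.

-5/8

Against (1/2, 1/2), each row's expected payoff is route A: 1/2; route B: -3; route C: 3.
Taking the (1/4, 1/2, 1/4)-weighted average: (1/4)·(1/2) + (1/2)·(-3) + (1/4)·(3) = -5/8.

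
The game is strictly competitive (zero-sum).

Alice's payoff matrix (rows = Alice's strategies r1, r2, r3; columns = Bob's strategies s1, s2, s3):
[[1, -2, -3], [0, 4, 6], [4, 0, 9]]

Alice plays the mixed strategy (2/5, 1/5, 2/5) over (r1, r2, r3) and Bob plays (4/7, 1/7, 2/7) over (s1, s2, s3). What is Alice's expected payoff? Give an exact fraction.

76/35

Against (4/7, 1/7, 2/7), each row's expected payoff is r1: -4/7; r2: 16/7; r3: 34/7.
Taking the (2/5, 1/5, 2/5)-weighted average: (2/5)·(-4/7) + (1/5)·(16/7) + (2/5)·(34/7) = 76/35.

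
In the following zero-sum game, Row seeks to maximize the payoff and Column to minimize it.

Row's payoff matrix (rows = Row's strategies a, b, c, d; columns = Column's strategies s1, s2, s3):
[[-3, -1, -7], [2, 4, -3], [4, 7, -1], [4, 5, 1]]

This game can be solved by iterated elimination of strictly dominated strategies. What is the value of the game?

Column s1 is strictly dominated by s3 for Column (-7<-3, -3<2, -1<4, 1<4); eliminate s1.
Column s2 is strictly dominated by s3 for Column (-7<-1, -3<4, -1<7, 1<5); eliminate s2.
Row b is strictly dominated by row c (-1>-3); eliminate b.
Row a is strictly dominated by row c (-1>-7); eliminate a.
Row c is strictly dominated by row d (1>-1); eliminate c.
Only (d, s3) remains, with payoff 1.

1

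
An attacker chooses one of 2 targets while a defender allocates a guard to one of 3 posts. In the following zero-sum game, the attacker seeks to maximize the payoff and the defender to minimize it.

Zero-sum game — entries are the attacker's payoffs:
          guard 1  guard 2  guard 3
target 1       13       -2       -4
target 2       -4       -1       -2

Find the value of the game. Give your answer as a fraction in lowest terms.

-42/19

Column guard 2 is strictly dominated by guard 3 for the defender (it gives the attacker more in every row).
The remaining 2×2 game on (target 1, target 2) × (guard 1, guard 3) has no saddle point. Let the attacker play target 1 with probability p; indifference gives 13p − 4(1−p) = −4p − 2(1−p), so p = 2/19.
Similarly the defender's optimal q on guard 1 is 2/19, and the value is 13·(2/19) + (-4)·(17/19) = -42/19.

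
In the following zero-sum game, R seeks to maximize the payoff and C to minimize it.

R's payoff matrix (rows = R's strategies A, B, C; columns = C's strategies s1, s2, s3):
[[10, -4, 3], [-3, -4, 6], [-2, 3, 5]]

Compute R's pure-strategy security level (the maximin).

The worst-case payoff for each row is A: -4, B: -4, C: -2.
The best of these is -2.

-2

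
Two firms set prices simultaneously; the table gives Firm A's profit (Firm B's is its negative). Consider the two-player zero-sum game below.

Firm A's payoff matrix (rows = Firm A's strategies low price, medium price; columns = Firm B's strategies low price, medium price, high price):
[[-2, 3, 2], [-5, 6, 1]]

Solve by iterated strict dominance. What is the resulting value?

Column high price is strictly dominated by low price for Firm B (-2<2, -5<1); eliminate high price.
Column medium price is strictly dominated by low price for Firm B (-2<3, -5<6); eliminate medium price.
Row medium price is strictly dominated by row low price (-2>-5); eliminate medium price.
Only (low price, low price) remains, with payoff -2.

-2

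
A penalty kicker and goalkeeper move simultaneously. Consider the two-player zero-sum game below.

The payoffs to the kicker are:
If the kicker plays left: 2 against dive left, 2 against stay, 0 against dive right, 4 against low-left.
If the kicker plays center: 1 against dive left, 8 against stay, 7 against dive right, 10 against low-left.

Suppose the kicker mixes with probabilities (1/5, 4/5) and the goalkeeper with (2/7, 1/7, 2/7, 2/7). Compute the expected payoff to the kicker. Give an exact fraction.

38/7

Against (2/7, 1/7, 2/7, 2/7), each row's expected payoff is left: 2; center: 44/7.
Taking the (1/5, 4/5)-weighted average: (1/5)·(2) + (4/5)·(44/7) = 38/7.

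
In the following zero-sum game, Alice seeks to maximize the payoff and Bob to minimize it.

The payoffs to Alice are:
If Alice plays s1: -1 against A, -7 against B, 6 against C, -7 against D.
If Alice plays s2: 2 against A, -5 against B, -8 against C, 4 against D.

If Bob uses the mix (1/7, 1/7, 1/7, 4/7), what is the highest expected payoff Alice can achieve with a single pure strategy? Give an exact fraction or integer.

5/7

s1: (-1)·(1/7) + (-7)·(1/7) + (6)·(1/7) + (-7)·(4/7) = -30/7.
s2: (2)·(1/7) + (-5)·(1/7) + (-8)·(1/7) + (4)·(4/7) = 5/7.
The best pure response is s2 with expected payoff 5/7.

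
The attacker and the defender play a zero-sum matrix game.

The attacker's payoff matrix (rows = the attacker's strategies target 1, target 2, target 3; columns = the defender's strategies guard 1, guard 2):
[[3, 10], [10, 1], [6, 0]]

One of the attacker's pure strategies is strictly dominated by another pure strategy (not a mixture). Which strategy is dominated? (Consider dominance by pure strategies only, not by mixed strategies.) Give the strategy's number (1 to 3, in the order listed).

Compare target 3 with target 2: 10 > 6, 1 > 0.
So target 2 strictly dominates target 3 for the attacker; target 3 is strictly dominated.

3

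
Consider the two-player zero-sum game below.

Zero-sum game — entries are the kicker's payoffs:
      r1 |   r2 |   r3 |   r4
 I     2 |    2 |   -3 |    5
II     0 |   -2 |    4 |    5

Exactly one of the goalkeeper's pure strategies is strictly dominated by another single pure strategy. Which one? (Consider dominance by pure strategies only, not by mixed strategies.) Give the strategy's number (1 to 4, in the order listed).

4

The goalkeeper prefers columns that give the kicker less. Compare r4 with r1: 2 < 5, 0 < 5.
So r1 strictly dominates r4 for the goalkeeper; r4 is strictly dominated.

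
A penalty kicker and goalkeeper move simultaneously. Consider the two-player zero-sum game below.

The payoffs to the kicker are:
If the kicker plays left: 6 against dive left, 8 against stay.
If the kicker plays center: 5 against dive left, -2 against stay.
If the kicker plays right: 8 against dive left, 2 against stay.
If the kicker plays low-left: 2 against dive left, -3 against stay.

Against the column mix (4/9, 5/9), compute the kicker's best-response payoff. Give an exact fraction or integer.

64/9

left: (6)·(4/9) + (8)·(5/9) = 64/9.
center: (5)·(4/9) + (-2)·(5/9) = 10/9.
right: (8)·(4/9) + (2)·(5/9) = 14/3.
low-left: (2)·(4/9) + (-3)·(5/9) = -7/9.
The best pure response is left with expected payoff 64/9.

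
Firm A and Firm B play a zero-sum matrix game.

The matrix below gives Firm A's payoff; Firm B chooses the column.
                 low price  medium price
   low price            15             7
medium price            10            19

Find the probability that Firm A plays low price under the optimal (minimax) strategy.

Row minima are 7 and 10, so Firm A's maximin is 10; column maxima are 15 and 19, so Firm B's minimax is 15. These differ, so the equilibrium is in mixed strategies.
Let Firm A play low price with probability p. Firm B is indifferent when 15p + 10(1−p) = 7p + 19(1−p), giving p = 9/17.

9/17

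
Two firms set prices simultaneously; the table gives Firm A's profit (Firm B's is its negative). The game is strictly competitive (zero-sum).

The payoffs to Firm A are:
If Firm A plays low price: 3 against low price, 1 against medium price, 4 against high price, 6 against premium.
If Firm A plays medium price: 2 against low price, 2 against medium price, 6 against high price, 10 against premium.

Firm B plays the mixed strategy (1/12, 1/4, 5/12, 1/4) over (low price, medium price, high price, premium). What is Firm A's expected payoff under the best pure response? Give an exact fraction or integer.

low price: (3)·(1/12) + (1)·(1/4) + (4)·(5/12) + (6)·(1/4) = 11/3.
medium price: (2)·(1/12) + (2)·(1/4) + (6)·(5/12) + (10)·(1/4) = 17/3.
The best pure response is medium price with expected payoff 17/3.

17/3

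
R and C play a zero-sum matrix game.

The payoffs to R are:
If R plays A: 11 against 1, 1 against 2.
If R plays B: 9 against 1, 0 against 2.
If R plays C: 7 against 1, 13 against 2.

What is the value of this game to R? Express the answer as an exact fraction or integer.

Row B is strictly dominated by row A, so R never plays it.
The remaining 2×2 game on (A, C) × (1, 2) has no saddle point. Let R play A with probability p; indifference gives 11p + 7(1−p) = p + 13(1−p), so p = 3/8.
Similarly C's optimal q on 1 is 3/4, and the value is 11·(3/4) + (1)·(1/4) = 17/2.

17/2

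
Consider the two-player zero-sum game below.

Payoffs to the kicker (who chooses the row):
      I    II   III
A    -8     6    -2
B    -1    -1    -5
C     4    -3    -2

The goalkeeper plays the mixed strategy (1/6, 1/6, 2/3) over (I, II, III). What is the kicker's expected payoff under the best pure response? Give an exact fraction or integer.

-7/6

A: (-8)·(1/6) + (6)·(1/6) + (-2)·(2/3) = -5/3.
B: (-1)·(1/6) + (-1)·(1/6) + (-5)·(2/3) = -11/3.
C: (4)·(1/6) + (-3)·(1/6) + (-2)·(2/3) = -7/6.
The best pure response is C with expected payoff -7/6.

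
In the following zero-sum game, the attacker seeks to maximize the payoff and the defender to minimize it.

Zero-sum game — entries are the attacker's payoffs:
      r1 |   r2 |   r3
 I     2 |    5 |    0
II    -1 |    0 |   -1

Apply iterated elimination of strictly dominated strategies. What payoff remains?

0

Row II is strictly dominated by row I (2>-1, 5>0, 0>-1); eliminate II.
Column r1 is strictly dominated by r3 for the defender (0<2); eliminate r1.
Column r2 is strictly dominated by r3 for the defender (0<5); eliminate r2.
Only (I, r3) remains, with payoff 0.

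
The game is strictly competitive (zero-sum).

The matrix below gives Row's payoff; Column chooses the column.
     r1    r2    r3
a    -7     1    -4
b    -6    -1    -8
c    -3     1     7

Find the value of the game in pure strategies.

Row minima: -7, -8, -3 → Row's maximin is -3.
Column maxima: -3, 1, 7 → Column's minimax is -3.
They coincide at (c, r1), so the value is -3.

-3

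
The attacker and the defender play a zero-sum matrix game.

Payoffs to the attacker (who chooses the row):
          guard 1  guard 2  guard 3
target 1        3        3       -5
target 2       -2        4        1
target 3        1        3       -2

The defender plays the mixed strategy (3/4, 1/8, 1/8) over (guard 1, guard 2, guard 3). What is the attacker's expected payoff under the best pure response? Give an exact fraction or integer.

target 1: (3)·(3/4) + (3)·(1/8) + (-5)·(1/8) = 2.
target 2: (-2)·(3/4) + (4)·(1/8) + (1)·(1/8) = -7/8.
target 3: (1)·(3/4) + (3)·(1/8) + (-2)·(1/8) = 7/8.
The best pure response is target 1 with expected payoff 2.

2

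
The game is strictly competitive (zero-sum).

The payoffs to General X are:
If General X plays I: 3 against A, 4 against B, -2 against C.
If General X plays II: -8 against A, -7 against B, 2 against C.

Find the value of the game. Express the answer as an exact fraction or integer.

Column B is strictly dominated by A for General Y (it gives General X more in every row).
The remaining 2×2 game on (I, II) × (A, C) has no saddle point. Let General X play I with probability p; indifference gives 3p − 8(1−p) = −2p + 2(1−p), so p = 2/3.
Similarly General Y's optimal q on A is 4/15, and the value is 3·(4/15) + (-2)·(11/15) = -2/3.

-2/3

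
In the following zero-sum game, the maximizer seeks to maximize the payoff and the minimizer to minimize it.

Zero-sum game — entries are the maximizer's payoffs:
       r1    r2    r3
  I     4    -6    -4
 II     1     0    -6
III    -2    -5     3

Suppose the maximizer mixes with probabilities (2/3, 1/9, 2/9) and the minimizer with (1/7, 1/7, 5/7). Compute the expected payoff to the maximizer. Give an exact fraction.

Against (1/7, 1/7, 5/7), each row's expected payoff is I: -22/7; II: -29/7; III: 8/7.
Taking the (2/3, 1/9, 2/9)-weighted average: (2/3)·(-22/7) + (1/9)·(-29/7) + (2/9)·(8/7) = -145/63.

-145/63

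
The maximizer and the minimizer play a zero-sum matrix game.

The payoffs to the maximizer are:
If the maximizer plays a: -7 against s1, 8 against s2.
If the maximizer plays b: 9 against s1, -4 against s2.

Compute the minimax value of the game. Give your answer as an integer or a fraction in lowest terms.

Row minima are -7 and -4, so the maximizer's maximin is -4; column maxima are 9 and 8, so the minimizer's minimax is 8. These differ, so the equilibrium is in mixed strategies.
Let the maximizer play a with probability p. The minimizer is indifferent when −7p + 9(1−p) = 8p − 4(1−p), giving p = 13/28.
Let the minimizer play s1 with probability q. The maximizer is indifferent when −7q + 8(1−q) = 9q − 4(1−q), giving q = 3/7.
The value is -7·(3/7) + (8)·(4/7) = 11/7.

11/7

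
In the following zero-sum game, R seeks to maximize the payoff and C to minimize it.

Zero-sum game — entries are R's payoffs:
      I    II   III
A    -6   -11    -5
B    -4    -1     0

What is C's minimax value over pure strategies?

-4

The worst case (largest entry) in each column is I: -4, II: -1, III: 0.
The best (smallest) of these is -4.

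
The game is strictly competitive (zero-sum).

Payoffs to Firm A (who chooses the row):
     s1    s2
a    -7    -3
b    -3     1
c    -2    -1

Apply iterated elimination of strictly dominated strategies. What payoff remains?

-2

Column s2 is strictly dominated by s1 for Firm B (-7<-3, -3<1, -2<-1); eliminate s2.
Row a is strictly dominated by row b (-3>-7); eliminate a.
Row b is strictly dominated by row c (-2>-3); eliminate b.
Only (c, s1) remains, with payoff -2.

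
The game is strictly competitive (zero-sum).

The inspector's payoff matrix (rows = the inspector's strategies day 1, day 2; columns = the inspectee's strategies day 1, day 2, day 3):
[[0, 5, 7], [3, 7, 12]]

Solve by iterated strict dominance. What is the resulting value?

Column day 3 is strictly dominated by day 1 for the inspectee (0<7, 3<12); eliminate day 3.
Column day 2 is strictly dominated by day 1 for the inspectee (0<5, 3<7); eliminate day 2.
Row day 1 is strictly dominated by row day 2 (3>0); eliminate day 1.
Only (day 2, day 1) remains, with payoff 3.

3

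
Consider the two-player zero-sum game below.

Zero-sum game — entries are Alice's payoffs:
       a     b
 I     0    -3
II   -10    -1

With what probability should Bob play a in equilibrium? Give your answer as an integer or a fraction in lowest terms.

Row minima are -3 and -10, so Alice's maximin is -3; column maxima are 0 and -1, so Bob's minimax is -1. These differ, so the equilibrium is in mixed strategies.
Let Bob play a with probability q. Alice is indifferent when −3(1−q) = −10q − (1−q), giving q = 1/6.

1/6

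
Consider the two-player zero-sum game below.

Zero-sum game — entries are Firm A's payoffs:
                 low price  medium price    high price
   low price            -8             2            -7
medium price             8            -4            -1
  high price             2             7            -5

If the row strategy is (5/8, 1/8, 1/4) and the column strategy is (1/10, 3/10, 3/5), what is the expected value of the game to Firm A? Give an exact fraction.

Against (1/10, 3/10, 3/5), each row's expected payoff is low price: -22/5; medium price: -1; high price: -7/10.
Taking the (5/8, 1/8, 1/4)-weighted average: (5/8)·(-22/5) + (1/8)·(-1) + (1/4)·(-7/10) = -61/20.

-61/20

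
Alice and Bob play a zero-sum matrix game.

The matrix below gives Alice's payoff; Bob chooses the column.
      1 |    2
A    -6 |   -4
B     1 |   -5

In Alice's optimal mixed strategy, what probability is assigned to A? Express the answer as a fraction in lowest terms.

3/4

Row minima are -6 and -5, so Alice's maximin is -5; column maxima are 1 and -4, so Bob's minimax is -4. These differ, so the equilibrium is in mixed strategies.
Let Alice play A with probability p. Bob is indifferent when −6p + (1−p) = −4p − 5(1−p), giving p = 3/4.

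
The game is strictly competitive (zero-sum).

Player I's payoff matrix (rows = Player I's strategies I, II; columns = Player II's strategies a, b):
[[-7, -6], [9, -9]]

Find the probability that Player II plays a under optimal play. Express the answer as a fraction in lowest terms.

3/19

Row minima are -7 and -9, so Player I's maximin is -7; column maxima are 9 and -6, so Player II's minimax is -6. These differ, so the equilibrium is in mixed strategies.
Let Player II play a with probability q. Player I is indifferent when −7q − 6(1−q) = 9q − 9(1−q), giving q = 3/19.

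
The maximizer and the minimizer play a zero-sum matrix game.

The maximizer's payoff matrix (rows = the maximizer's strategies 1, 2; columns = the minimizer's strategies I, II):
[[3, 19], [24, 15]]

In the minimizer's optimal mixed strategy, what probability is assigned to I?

4/25

Row minima are 3 and 15, so the maximizer's maximin is 15; column maxima are 24 and 19, so the minimizer's minimax is 19. These differ, so the equilibrium is in mixed strategies.
Let the minimizer play I with probability q. The maximizer is indifferent when 3q + 19(1−q) = 24q + 15(1−q), giving q = 4/25.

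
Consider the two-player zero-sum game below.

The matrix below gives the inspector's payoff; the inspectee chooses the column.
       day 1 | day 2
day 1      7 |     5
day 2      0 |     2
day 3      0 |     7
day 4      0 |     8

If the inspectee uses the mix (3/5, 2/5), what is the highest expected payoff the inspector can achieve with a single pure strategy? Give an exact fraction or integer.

31/5

day 1: (7)·(3/5) + (5)·(2/5) = 31/5.
day 2: (0)·(3/5) + (2)·(2/5) = 4/5.
day 3: (0)·(3/5) + (7)·(2/5) = 14/5.
day 4: (0)·(3/5) + (8)·(2/5) = 16/5.
The best pure response is day 1 with expected payoff 31/5.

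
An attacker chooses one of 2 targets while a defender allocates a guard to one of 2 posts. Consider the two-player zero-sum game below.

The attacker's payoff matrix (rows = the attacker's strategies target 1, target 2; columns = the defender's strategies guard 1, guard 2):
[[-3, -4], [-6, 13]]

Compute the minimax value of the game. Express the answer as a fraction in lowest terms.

-63/20

Row minima are -4 and -6, so the attacker's maximin is -4; column maxima are -3 and 13, so the defender's minimax is -3. These differ, so the equilibrium is in mixed strategies.
Let the attacker play target 1 with probability p. The defender is indifferent when −3p − 6(1−p) = −4p + 13(1−p), giving p = 19/20.
Let the defender play guard 1 with probability q. The attacker is indifferent when −3q − 4(1−q) = −6q + 13(1−q), giving q = 17/20.
The value is -3·(17/20) + (-4)·(3/20) = -63/20.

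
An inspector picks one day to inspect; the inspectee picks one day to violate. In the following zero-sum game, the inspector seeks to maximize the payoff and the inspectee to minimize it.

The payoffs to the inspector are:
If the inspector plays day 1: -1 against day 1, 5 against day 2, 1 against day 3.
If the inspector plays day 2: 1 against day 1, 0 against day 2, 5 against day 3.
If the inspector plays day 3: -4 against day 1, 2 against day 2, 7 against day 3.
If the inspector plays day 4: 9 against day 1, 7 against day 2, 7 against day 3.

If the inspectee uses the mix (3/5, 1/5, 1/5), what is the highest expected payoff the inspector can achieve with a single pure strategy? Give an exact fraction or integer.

day 1: (-1)·(3/5) + (5)·(1/5) + (1)·(1/5) = 3/5.
day 2: (1)·(3/5) + (0)·(1/5) + (5)·(1/5) = 8/5.
day 3: (-4)·(3/5) + (2)·(1/5) + (7)·(1/5) = -3/5.
day 4: (9)·(3/5) + (7)·(1/5) + (7)·(1/5) = 41/5.
The best pure response is day 4 with expected payoff 41/5.

41/5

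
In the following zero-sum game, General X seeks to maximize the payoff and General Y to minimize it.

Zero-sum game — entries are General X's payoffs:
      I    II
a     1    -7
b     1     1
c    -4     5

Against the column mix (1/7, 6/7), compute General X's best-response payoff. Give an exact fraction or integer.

26/7

a: (1)·(1/7) + (-7)·(6/7) = -41/7.
b: (1)·(1/7) + (1)·(6/7) = 1.
c: (-4)·(1/7) + (5)·(6/7) = 26/7.
The best pure response is c with expected payoff 26/7.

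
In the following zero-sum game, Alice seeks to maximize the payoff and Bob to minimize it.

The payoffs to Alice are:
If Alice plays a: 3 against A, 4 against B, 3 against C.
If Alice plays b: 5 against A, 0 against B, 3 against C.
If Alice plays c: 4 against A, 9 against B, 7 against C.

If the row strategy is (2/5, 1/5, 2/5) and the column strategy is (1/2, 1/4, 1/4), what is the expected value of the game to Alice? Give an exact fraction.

Against (1/2, 1/4, 1/4), each row's expected payoff is a: 13/4; b: 13/4; c: 6.
Taking the (2/5, 1/5, 2/5)-weighted average: (2/5)·(13/4) + (1/5)·(13/4) + (2/5)·(6) = 87/20.

87/20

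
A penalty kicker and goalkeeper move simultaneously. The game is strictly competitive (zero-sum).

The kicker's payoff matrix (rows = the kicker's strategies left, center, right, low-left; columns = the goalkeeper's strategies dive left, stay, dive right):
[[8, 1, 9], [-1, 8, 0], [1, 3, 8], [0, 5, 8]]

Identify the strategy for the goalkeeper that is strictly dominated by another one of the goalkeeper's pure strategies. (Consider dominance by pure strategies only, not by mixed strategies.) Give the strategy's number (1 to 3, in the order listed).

The goalkeeper prefers columns that give the kicker less. Compare dive right with dive left: 8 < 9, -1 < 0, 1 < 8, 0 < 8.
So dive left strictly dominates dive right for the goalkeeper; dive right is strictly dominated.

3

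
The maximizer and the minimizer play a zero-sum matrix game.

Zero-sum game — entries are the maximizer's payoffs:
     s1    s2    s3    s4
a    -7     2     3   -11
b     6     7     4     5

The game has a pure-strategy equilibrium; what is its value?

Row minima: -11, 4 → the maximizer's maximin is 4.
Column maxima: 6, 7, 4, 5 → the minimizer's minimax is 4.
They coincide at (b, s3), so the value is 4.

4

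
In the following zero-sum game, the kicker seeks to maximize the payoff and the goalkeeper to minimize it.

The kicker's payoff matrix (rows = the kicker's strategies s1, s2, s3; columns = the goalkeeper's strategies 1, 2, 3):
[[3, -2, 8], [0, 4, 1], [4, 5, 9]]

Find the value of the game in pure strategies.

Row minima: -2, 0, 4 → the kicker's maximin is 4.
Column maxima: 4, 5, 9 → the goalkeeper's minimax is 4.
They coincide at (s3, 1), so the value is 4.

4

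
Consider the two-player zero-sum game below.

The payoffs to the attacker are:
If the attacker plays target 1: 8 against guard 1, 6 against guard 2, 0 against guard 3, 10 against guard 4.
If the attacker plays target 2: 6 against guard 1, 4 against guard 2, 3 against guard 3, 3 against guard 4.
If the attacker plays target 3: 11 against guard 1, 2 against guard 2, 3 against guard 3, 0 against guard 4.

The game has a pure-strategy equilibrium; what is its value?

3

Row minima: 0, 3, 0 → the attacker's maximin is 3.
Column maxima: 11, 6, 3, 10 → the defender's minimax is 3.
They coincide at (target 2, guard 3), so the value is 3.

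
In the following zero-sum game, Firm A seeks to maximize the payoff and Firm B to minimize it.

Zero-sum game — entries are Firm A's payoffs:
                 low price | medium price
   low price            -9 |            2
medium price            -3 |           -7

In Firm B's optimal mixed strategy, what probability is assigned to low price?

3/5

Row minima are -9 and -7, so Firm A's maximin is -7; column maxima are -3 and 2, so Firm B's minimax is -3. These differ, so the equilibrium is in mixed strategies.
Let Firm B play low price with probability q. Firm A is indifferent when −9q + 2(1−q) = −3q − 7(1−q), giving q = 3/5.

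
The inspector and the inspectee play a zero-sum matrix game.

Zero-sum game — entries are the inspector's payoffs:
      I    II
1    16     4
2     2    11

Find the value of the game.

8

Row minima are 4 and 2, so the inspector's maximin is 4; column maxima are 16 and 11, so the inspectee's minimax is 11. These differ, so the equilibrium is in mixed strategies.
Let the inspector play 1 with probability p. The inspectee is indifferent when 16p + 2(1−p) = 4p + 11(1−p), giving p = 3/7.
Let the inspectee play I with probability q. The inspector is indifferent when 16q + 4(1−q) = 2q + 11(1−q), giving q = 1/3.
The value is 16·(1/3) + (4)·(2/3) = 8.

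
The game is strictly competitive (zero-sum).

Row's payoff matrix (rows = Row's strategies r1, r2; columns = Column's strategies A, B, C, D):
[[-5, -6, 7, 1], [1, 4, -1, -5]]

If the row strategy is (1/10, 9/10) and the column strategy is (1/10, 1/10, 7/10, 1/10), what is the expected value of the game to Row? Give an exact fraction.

Against (1/10, 1/10, 7/10, 1/10), each row's expected payoff is r1: 39/10; r2: -7/10.
Taking the (1/10, 9/10)-weighted average: (1/10)·(39/10) + (9/10)·(-7/10) = -6/25.

-6/25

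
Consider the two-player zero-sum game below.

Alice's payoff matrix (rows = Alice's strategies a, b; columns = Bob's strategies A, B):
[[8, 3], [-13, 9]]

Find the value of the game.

37/9

Row minima are 3 and -13, so Alice's maximin is 3; column maxima are 8 and 9, so Bob's minimax is 8. These differ, so the equilibrium is in mixed strategies.
Let Alice play a with probability p. Bob is indifferent when 8p − 13(1−p) = 3p + 9(1−p), giving p = 22/27.
Let Bob play A with probability q. Alice is indifferent when 8q + 3(1−q) = −13q + 9(1−q), giving q = 2/9.
The value is 8·(2/9) + (3)·(7/9) = 37/9.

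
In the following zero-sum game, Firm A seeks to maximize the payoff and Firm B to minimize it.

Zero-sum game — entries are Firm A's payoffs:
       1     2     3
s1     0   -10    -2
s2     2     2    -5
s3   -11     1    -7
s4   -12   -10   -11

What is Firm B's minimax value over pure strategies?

-2

The worst case (largest entry) in each column is 1: 2, 2: 2, 3: -2.
The best (smallest) of these is -2.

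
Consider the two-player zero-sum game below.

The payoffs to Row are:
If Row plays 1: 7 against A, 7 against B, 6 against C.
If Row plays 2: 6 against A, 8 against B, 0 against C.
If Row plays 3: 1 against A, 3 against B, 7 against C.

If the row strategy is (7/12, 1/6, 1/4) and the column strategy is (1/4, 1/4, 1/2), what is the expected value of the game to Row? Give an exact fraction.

11/2

Against (1/4, 1/4, 1/2), each row's expected payoff is 1: 13/2; 2: 7/2; 3: 9/2.
Taking the (7/12, 1/6, 1/4)-weighted average: (7/12)·(13/2) + (1/6)·(7/2) + (1/4)·(9/2) = 11/2.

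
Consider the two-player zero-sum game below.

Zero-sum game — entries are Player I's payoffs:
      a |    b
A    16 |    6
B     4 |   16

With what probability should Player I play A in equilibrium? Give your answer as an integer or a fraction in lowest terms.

6/11

Row minima are 6 and 4, so Player I's maximin is 6; column maxima are 16 and 16, so Player II's minimax is 16. These differ, so the equilibrium is in mixed strategies.
Let Player I play A with probability p. Player II is indifferent when 16p + 4(1−p) = 6p + 16(1−p), giving p = 6/11.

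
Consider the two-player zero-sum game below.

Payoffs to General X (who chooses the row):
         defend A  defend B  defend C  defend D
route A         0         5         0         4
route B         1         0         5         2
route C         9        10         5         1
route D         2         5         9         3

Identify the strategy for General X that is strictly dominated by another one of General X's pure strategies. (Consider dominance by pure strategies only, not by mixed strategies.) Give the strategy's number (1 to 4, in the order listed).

2

Compare route B with route D: 2 > 1, 5 > 0, 9 > 5, 3 > 2.
So route D strictly dominates route B for General X; route B is strictly dominated.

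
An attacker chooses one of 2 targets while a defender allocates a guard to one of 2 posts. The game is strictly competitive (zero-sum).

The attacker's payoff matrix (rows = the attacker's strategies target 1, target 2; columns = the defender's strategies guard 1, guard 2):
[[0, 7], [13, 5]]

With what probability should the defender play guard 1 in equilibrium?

Row minima are 0 and 5, so the attacker's maximin is 5; column maxima are 13 and 7, so the defender's minimax is 7. These differ, so the equilibrium is in mixed strategies.
Let the defender play guard 1 with probability q. The attacker is indifferent when 7(1−q) = 13q + 5(1−q), giving q = 2/15.

2/15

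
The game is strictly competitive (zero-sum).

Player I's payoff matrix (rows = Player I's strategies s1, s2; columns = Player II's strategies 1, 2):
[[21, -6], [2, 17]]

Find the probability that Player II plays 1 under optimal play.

Row minima are -6 and 2, so Player I's maximin is 2; column maxima are 21 and 17, so Player II's minimax is 17. These differ, so the equilibrium is in mixed strategies.
Let Player II play 1 with probability q. Player I is indifferent when 21q − 6(1−q) = 2q + 17(1−q), giving q = 23/42.

23/42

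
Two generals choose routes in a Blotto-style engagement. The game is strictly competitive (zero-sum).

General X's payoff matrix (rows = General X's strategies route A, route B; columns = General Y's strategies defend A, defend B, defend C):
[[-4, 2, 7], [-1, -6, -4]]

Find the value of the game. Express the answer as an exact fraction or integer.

-26/11

Column defend C is strictly dominated by defend B for General Y (it gives General X more in every row).
The remaining 2×2 game on (route A, route B) × (defend A, defend B) has no saddle point. Let General X play route A with probability p; indifference gives −4p − (1−p) = 2p − 6(1−p), so p = 5/11.
Similarly General Y's optimal q on defend A is 8/11, and the value is -4·(8/11) + (2)·(3/11) = -26/11.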